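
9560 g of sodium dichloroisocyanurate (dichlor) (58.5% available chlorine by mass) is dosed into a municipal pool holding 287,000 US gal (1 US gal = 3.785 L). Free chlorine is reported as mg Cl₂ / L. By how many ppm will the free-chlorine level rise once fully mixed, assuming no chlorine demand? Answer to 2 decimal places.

5.15 ppm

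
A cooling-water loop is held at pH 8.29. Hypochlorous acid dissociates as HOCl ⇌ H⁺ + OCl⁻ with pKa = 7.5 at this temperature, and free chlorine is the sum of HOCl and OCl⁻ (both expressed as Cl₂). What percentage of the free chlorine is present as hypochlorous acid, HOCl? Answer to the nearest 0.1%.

[OCl⁻]/[HOCl] = 10^(pH − pKa) = 10^(8.29 − 7.5) = 10^0.79 = 6.166.
Fraction as HOCl = 1 / (1 + 6.166) = 0.1395.

14.0%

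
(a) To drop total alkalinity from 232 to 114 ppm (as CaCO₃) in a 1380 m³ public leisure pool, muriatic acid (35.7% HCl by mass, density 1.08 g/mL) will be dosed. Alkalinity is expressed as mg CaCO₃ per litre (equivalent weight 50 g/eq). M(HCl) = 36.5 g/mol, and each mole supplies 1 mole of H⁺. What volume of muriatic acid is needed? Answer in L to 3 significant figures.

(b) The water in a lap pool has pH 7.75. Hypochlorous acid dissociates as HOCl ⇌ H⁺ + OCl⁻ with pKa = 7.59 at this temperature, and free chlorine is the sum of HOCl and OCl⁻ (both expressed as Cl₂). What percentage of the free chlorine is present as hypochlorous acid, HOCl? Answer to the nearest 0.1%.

(a) Volume: 1380 m³ = 1,380,000 L.
(a) Alkalinity to neutralize: (232 − 114) = 118 mg/L as CaCO₃ × 1,380,000 L = 162,800 g as CaCO₃.
(a) Equivalents of H⁺ required: 162,800 ÷ 50 g/eq = 3257 eq = 3257 mol HCl.
(a) Mass of HCl: 3257 × 36.5 = 118,900 g.
(a) Mass of 35.7% solution: 118,900 / 0.357 = 333,000 g.
(a) Volume: 333,000 g ÷ 1.08 g/mL = 308,300 mL.

(b) [OCl⁻]/[HOCl] = 10^(pH − pKa) = 10^(7.75 − 7.59) = 10^0.16 = 1.445.
(b) Fraction as HOCl = 1 / (1 + 1.445) = 0.4089.

(a) 308 L; (b) 40.9%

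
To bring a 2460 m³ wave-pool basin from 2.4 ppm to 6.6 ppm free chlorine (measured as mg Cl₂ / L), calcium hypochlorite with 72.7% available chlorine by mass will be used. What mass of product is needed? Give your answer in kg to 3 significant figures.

14.2 kg

Volume: 2460 m³ = 2,460,000 L.
Chlorine deficit: 6.6 − 2.4 = 4.2 ppm = 4.2 mg/L as Cl₂.
Cl₂ equivalent needed: 4.2 mg/L × 2,460,000 L = 10,330,000 mg = 10,330 g.
Product at 72.7% available chlorine: 10,330 / 0.727 = 14,210 g.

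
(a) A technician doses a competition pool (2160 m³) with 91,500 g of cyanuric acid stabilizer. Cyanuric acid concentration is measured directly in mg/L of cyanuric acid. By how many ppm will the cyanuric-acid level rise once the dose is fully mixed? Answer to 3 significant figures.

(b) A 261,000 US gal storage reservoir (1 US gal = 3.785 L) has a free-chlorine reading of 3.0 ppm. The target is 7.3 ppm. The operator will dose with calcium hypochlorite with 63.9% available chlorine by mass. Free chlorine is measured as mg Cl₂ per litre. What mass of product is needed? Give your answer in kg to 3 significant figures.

(a) Volume: 2160 m³ = 2,160,000 L.
(a) Rise: 91,500 g / 2,160,000 L × 1000 = 42.36 mg/L.

(b) Volume: 261,000 US gal × 3.785 L/gal = 987,885 L.
(b) Chlorine deficit: 7.3 − 3.0 = 4.3 ppm = 4.3 mg/L as Cl₂.
(b) Cl₂ equivalent needed: 4.3 mg/L × 987,885 L = 4,248,000 mg = 4248 g.
(b) Product at 63.9% available chlorine: 4248 / 0.639 = 6648 g.

(a) 42.4 ppm; (b) 6.65 kg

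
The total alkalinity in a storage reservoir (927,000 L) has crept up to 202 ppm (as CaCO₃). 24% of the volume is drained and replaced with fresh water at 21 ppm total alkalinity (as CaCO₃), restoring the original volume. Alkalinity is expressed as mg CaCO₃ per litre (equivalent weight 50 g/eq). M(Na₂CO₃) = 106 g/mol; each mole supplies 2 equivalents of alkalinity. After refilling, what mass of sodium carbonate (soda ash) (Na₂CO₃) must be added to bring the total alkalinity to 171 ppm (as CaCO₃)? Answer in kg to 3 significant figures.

After draining 24% and refilling: 202 × 0.76 + 21 × 0.24 = 158.56 ppm.
Deficit to target: 171 − 158.56 = 12.44 mg/L.
As CaCO₃: 12.44 mg/L × 927,000 L = 11,530 g; ÷ 50 g/eq ÷ 2 = 115.3 mol Na₂CO₃.
Mass: 115.3 × 106 = 12,220 g.

12.2 kg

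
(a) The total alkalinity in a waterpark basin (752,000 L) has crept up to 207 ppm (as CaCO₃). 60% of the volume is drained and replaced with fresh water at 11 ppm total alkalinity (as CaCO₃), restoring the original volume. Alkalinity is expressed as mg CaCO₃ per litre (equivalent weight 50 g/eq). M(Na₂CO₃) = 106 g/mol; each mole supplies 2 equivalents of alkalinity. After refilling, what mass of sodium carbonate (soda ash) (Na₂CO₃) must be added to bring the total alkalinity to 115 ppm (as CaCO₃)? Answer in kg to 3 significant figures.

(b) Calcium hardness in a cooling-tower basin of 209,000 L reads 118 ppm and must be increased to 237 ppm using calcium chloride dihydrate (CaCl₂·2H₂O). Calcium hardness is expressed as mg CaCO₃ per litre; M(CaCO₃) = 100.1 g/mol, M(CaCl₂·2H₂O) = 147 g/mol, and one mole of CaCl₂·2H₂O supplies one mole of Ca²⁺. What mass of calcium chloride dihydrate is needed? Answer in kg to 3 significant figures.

(a) After draining 60% and refilling: 207 × 0.40 + 11 × 0.60 = 89.4 ppm.
(a) Deficit to target: 115 − 89.4 = 25.6 mg/L.
(a) As CaCO₃: 25.6 mg/L × 752,000 L = 19,250 g; ÷ 50 g/eq ÷ 2 = 192.5 mol Na₂CO₃.
(a) Mass: 192.5 × 106 = 20,410 g.

(b) Hardness to add: (237 − 118) = 119 mg/L as CaCO₃ × 209,000 L = 24,870 g as CaCO₃.
(b) Moles of Ca²⁺ (1 mol Ca²⁺ ≡ 1 mol CaCO₃): 24,870 / 100.1 g/mol = 248.5 mol.
(b) Mass of CaCl₂·2H₂O: 248.5 × 147 = 36,520 g.

(a) 20.4 kg; (b) 36.5 kg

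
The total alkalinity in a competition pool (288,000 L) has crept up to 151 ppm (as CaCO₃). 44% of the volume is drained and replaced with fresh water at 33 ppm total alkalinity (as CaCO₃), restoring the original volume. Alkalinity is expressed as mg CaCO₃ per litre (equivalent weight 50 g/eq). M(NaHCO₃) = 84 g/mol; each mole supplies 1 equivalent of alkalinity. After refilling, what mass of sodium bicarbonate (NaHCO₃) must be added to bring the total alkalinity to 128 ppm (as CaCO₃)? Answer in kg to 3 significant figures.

After draining 44% and refilling: 151 × 0.56 + 33 × 0.44 = 99.08 ppm.
Deficit to target: 128 − 99.08 = 28.92 mg/L.
As CaCO₃: 28.92 mg/L × 288,000 L = 8329 g; ÷ 50 g/eq ÷ 1 = 166.6 mol NaHCO₃.
Mass: 166.6 × 84 = 13,990 g.

14.0 kg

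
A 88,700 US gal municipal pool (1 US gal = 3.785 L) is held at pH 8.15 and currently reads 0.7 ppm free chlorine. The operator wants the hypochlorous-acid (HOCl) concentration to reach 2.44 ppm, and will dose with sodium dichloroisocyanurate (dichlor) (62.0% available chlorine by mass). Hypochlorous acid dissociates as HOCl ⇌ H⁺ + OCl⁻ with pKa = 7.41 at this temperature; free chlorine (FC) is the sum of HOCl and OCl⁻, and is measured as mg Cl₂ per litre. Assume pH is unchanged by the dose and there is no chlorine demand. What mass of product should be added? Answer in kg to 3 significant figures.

Volume: 88,700 US gal × 3.785 L/gal = 335,730 L.
[OCl⁻]/[HOCl] = 10^(pH − pKa) = 10^(8.15 − 7.41) = 5.495; fraction as HOCl = 1/(1 + 5.495) = 0.154.
Free chlorine required for 2.44 ppm HOCl: 2.44 / 0.154 = 15.85 ppm.
FC to add: 15.85 − 0.7 = 15.15 mg/L as Cl₂.
Cl₂ equivalent: 15.15 mg/L × 335,730 L = 5086 g.
Product at 62.0% available Cl: 5086 / 0.62 = 8203 g.

8.20 kg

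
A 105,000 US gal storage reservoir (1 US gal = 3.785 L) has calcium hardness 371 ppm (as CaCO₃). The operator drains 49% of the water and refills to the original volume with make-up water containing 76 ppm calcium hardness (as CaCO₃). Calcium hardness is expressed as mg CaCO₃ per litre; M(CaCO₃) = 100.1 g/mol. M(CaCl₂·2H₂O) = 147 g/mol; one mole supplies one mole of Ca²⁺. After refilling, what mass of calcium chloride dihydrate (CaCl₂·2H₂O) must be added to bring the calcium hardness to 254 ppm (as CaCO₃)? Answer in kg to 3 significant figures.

Volume: 105,000 US gal × 3.785 L/gal = 397,425 L.
After draining 49% and refilling: 371 × 0.51 + 76 × 0.49 = 226.45 ppm.
Deficit to target: 254 − 226.45 = 27.55 mg/L.
As CaCO₃: 27.55 mg/L × 397,425 L = 10,950 g; ÷ 100.1 = 109.4 mol Ca²⁺.
Mass: 109.4 × 147 = 16,080 g.

16.1 kg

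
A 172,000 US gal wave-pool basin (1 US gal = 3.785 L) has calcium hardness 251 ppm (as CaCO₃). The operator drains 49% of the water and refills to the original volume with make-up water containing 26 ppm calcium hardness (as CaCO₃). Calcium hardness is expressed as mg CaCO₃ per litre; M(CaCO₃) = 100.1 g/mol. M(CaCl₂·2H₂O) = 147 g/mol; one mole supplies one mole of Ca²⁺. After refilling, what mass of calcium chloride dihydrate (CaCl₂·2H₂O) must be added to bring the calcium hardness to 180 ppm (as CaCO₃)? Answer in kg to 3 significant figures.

Volume: 172,000 US gal × 3.785 L/gal = 651,020 L.
After draining 49% and refilling: 251 × 0.51 + 26 × 0.49 = 140.75 ppm.
Deficit to target: 180 − 140.75 = 39.25 mg/L.
As CaCO₃: 39.25 mg/L × 651,020 L = 25,550 g; ÷ 100.1 = 255.3 mol Ca²⁺.
Mass: 255.3 × 147 = 37,520 g.

37.5 kg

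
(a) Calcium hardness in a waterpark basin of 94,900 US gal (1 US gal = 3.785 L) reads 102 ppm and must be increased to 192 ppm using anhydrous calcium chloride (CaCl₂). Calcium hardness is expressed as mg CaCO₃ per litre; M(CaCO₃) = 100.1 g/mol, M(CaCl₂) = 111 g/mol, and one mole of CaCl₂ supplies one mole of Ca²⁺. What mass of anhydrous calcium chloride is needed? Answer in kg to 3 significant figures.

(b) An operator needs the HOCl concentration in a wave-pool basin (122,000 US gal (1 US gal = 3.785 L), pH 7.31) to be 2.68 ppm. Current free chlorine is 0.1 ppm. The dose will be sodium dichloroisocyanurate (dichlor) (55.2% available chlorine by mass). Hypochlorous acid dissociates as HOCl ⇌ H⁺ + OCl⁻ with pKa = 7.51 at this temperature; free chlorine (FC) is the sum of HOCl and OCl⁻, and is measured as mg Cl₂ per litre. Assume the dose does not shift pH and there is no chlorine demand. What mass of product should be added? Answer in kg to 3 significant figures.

(a) 35.8 kg; (b) 3.57 kg

(a) Volume: 94,900 US gal × 3.785 L/gal = 359,196 L.
(a) Hardness to add: (192 − 102) = 90 mg/L as CaCO₃ × 359,196 L = 32,330 g as CaCO₃.
(a) Moles of Ca²⁺ (1 mol Ca²⁺ ≡ 1 mol CaCO₃): 32,330 / 100.1 g/mol = 323 mol.
(a) Mass of CaCl₂: 323 × 111 = 35,850 g.

(b) Volume: 122,000 US gal × 3.785 L/gal = 461,770 L.
(b) [OCl⁻]/[HOCl] = 10^(pH − pKa) = 10^(7.31 − 7.51) = 0.631; fraction as HOCl = 1/(1 + 0.631) = 0.6131.
(b) Free chlorine required for 2.68 ppm HOCl: 2.68 / 0.6131 = 4.371 ppm.
(b) FC to add: 4.371 − 0.1 = 4.271 mg/L as Cl₂.
(b) Cl₂ equivalent: 4.271 mg/L × 461,770 L = 1972 g.
(b) Product at 55.2% available Cl: 1972 / 0.552 = 3573 g.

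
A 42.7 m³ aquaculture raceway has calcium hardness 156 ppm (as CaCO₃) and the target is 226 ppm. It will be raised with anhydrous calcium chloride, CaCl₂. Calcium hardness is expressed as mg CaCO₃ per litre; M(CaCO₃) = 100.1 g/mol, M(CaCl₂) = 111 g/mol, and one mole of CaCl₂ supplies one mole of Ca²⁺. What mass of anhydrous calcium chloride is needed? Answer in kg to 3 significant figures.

3.31 kg

Volume: 42.7 m³ = 42,700 L.
Hardness to add: (226 − 156) = 70 mg/L as CaCO₃ × 42,700 L = 2989 g as CaCO₃.
Moles of Ca²⁺ (1 mol Ca²⁺ ≡ 1 mol CaCO₃): 2989 / 100.1 g/mol = 29.86 mol.
Mass of CaCl₂: 29.86 × 111 = 3314 g.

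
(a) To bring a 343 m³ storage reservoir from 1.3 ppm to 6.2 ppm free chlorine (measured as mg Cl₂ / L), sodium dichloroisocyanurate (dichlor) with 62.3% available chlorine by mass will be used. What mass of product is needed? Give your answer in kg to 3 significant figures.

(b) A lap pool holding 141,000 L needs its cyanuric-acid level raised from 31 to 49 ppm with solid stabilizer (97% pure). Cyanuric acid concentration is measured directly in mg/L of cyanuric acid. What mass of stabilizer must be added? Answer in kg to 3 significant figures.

(a) 2.70 kg; (b) 2.62 kg

(a) Volume: 343 m³ = 343,000 L.
(a) Chlorine deficit: 6.2 − 1.3 = 4.9 ppm = 4.9 mg/L as Cl₂.
(a) Cl₂ equivalent needed: 4.9 mg/L × 343,000 L = 1,681,000 mg = 1681 g.
(a) Product at 62.3% available chlorine: 1681 / 0.623 = 2698 g.

(b) CYA to add: (49 − 31) = 18 mg/L × 141,000 L = 2538 g cyanuric acid.
(b) At 97% purity: 2538 / 0.97 = 2616 g product.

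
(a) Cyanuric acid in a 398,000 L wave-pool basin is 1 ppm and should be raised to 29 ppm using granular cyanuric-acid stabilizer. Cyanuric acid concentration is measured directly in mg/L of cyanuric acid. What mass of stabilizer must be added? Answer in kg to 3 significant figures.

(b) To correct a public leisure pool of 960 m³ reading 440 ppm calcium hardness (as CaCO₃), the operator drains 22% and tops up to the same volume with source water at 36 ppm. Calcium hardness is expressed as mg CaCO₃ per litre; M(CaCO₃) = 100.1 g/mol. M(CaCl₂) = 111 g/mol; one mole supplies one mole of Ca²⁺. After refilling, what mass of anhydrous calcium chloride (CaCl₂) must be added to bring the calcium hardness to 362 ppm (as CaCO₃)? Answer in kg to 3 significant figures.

(a) 11.1 kg; (b) 11.6 kg

(a) CYA to add: (29 − 1) = 28 mg/L × 398,000 L = 11,140 g cyanuric acid.

(b) Volume: 960 m³ = 960,000 L.
(b) After draining 22% and refilling: 440 × 0.78 + 36 × 0.22 = 351.12 ppm.
(b) Deficit to target: 362 − 351.12 = 10.88 mg/L.
(b) As CaCO₃: 10.88 mg/L × 960,000 L = 10,440 g; ÷ 100.1 = 104.3 mol Ca²⁺.
(b) Mass: 104.3 × 111 = 11,580 g.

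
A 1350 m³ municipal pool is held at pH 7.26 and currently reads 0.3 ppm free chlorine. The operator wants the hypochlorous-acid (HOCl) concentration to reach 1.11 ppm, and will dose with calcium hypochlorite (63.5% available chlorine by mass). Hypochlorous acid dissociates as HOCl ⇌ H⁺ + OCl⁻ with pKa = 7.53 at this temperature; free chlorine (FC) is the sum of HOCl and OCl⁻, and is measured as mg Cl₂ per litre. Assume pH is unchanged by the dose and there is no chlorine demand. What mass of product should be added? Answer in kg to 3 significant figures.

Volume: 1350 m³ = 1,350,000 L.
[OCl⁻]/[HOCl] = 10^(pH − pKa) = 10^(7.26 − 7.53) = 0.537; fraction as HOCl = 1/(1 + 0.537) = 0.6506.
Free chlorine required for 1.11 ppm HOCl: 1.11 / 0.6506 = 1.706 ppm.
FC to add: 1.706 − 0.3 = 1.406 mg/L as Cl₂.
Cl₂ equivalent: 1.406 mg/L × 1,350,000 L = 1898 g.
Product at 63.5% available Cl: 1898 / 0.635 = 2989 g.

2.99 kg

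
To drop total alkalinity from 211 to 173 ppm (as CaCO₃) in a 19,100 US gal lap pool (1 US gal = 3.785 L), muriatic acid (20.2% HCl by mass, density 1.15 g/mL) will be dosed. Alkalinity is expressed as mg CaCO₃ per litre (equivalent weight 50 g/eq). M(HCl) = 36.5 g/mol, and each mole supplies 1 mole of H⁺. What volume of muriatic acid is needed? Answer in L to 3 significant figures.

8.63 L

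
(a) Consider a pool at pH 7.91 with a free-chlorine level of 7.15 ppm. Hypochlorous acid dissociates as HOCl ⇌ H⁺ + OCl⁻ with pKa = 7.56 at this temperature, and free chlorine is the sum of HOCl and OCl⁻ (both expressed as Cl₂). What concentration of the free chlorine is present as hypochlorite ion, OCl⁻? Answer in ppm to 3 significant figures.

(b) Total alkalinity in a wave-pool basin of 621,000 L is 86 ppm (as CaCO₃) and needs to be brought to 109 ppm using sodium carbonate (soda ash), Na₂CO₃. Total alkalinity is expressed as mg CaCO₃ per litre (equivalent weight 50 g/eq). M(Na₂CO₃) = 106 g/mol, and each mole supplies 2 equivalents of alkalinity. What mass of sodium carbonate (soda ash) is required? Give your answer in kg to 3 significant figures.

(a) [OCl⁻]/[HOCl] = 10^(pH − pKa) = 10^(7.91 − 7.56) = 10^0.35 = 2.239.
(a) Fraction as HOCl = 1 / (1 + 2.239) = 0.3088.
(a) OCl⁻ = (1 − 0.3088) × 7.15 ppm = 4.942 ppm.

(b) Alkalinity to add: (109 − 86) = 23 mg/L as CaCO₃ × 621,000 L = 14,280 g as CaCO₃.
(b) Equivalents: 14,280 g ÷ 50 g/eq = 285.7 eq.
(b) Each mole of Na₂CO₃ supplies 2 eq, so 285.7 / 2 = 142.8 mol.
(b) Mass: 142.8 mol × 106 g/mol = 15,140 g.

(a) 4.94 ppm; (b) 15.1 kg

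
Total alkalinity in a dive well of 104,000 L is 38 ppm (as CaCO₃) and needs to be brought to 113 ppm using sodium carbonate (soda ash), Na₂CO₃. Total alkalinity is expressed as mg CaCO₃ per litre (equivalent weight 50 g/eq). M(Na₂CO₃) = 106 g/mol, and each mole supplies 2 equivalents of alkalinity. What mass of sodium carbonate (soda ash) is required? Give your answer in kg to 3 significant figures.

Alkalinity to add: (113 − 38) = 75 mg/L as CaCO₃ × 104,000 L = 7800 g as CaCO₃.
Equivalents: 7800 g ÷ 50 g/eq = 156 eq.
Each mole of Na₂CO₃ supplies 2 eq, so 156 / 2 = 78 mol.
Mass: 78 mol × 106 g/mol = 8268 g.

8.27 kg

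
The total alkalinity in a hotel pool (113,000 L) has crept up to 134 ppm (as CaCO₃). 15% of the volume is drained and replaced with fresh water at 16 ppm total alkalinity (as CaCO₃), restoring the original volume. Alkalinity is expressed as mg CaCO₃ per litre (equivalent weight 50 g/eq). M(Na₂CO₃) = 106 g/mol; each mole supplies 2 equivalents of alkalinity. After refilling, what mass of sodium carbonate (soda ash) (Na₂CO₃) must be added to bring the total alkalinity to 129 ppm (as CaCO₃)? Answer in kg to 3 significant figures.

After draining 15% and refilling: 134 × 0.85 + 16 × 0.15 = 116.3 ppm.
Deficit to target: 129 − 116.3 = 12.7 mg/L.
As CaCO₃: 12.7 mg/L × 113,000 L = 1435 g; ÷ 50 g/eq ÷ 2 = 14.35 mol Na₂CO₃.
Mass: 14.35 × 106 = 1521 g.

1.52 kg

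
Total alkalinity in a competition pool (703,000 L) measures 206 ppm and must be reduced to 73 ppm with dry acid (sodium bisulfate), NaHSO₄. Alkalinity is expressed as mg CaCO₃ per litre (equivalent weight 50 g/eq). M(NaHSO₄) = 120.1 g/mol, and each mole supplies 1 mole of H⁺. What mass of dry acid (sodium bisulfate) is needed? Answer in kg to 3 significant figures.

225 kg

Alkalinity to neutralize: (206 − 73) = 133 mg/L as CaCO₃ × 703,000 L = 93,500 g as CaCO₃.
Equivalents of H⁺ required: 93,500 ÷ 50 g/eq = 1870 eq = 1870 mol NaHSO₄.
Mass of NaHSO₄: 1870 × 120.1 = 224,600 g.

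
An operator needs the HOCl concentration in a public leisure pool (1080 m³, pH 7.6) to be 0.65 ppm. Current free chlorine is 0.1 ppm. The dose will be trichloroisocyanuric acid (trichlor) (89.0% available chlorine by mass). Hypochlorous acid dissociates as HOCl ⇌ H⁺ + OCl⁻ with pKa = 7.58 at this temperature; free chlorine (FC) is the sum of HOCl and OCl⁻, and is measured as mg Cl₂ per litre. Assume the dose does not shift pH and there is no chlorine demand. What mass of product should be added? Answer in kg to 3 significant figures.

Volume: 1080 m³ = 1,080,000 L.
[OCl⁻]/[HOCl] = 10^(pH − pKa) = 10^(7.6 − 7.58) = 1.047; fraction as HOCl = 1/(1 + 1.047) = 0.4885.
Free chlorine required for 0.65 ppm HOCl: 0.65 / 0.4885 = 1.331 ppm.
FC to add: 1.331 − 0.1 = 1.231 mg/L as Cl₂.
Cl₂ equivalent: 1.231 mg/L × 1,080,000 L = 1329 g.
Product at 89.0% available Cl: 1329 / 0.89 = 1493 g.

1.49 kg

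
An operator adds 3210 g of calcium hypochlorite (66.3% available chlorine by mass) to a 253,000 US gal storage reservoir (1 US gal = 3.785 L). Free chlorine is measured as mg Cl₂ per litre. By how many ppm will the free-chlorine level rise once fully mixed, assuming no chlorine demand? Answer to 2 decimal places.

Volume: 253,000 US gal × 3.785 L/gal = 957,605 L.
Available chlorine delivered: 3210 g × 0.663 = 2128 g as Cl₂.
Concentration rise: 2128 g / 957,605 L = 2.222 mg/L = 2.22 ppm.

2.22 ppm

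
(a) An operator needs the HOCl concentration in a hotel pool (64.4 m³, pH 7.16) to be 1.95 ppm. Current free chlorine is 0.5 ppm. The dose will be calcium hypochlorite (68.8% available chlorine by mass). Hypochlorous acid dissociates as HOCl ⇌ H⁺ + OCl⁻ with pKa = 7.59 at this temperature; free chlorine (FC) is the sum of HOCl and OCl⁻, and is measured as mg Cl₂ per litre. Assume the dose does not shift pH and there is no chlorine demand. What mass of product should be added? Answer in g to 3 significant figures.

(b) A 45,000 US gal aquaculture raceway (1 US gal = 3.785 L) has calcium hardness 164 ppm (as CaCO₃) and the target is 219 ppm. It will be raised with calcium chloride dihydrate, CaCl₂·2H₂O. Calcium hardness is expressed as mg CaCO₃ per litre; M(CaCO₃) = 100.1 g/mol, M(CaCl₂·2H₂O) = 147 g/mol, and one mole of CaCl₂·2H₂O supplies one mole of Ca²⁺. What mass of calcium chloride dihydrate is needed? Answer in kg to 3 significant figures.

(a) 204 g; (b) 13.8 kg

(a) Volume: 64.4 m³ = 64,400 L.
(a) [OCl⁻]/[HOCl] = 10^(pH − pKa) = 10^(7.16 − 7.59) = 0.3715; fraction as HOCl = 1/(1 + 0.3715) = 0.7291.
(a) Free chlorine required for 1.95 ppm HOCl: 1.95 / 0.7291 = 2.674 ppm.
(a) FC to add: 2.674 − 0.5 = 2.174 mg/L as Cl₂.
(a) Cl₂ equivalent: 2.174 mg/L × 64,400 L = 140 g.
(a) Product at 68.8% available Cl: 140 / 0.688 = 203.5 g.

(b) Volume: 45,000 US gal × 3.785 L/gal = 170,325 L.
(b) Hardness to add: (219 − 164) = 55 mg/L as CaCO₃ × 170,325 L = 9368 g as CaCO₃.
(b) Moles of Ca²⁺ (1 mol Ca²⁺ ≡ 1 mol CaCO₃): 9368 / 100.1 g/mol = 93.59 mol.
(b) Mass of CaCl₂·2H₂O: 93.59 × 147 = 13,760 g.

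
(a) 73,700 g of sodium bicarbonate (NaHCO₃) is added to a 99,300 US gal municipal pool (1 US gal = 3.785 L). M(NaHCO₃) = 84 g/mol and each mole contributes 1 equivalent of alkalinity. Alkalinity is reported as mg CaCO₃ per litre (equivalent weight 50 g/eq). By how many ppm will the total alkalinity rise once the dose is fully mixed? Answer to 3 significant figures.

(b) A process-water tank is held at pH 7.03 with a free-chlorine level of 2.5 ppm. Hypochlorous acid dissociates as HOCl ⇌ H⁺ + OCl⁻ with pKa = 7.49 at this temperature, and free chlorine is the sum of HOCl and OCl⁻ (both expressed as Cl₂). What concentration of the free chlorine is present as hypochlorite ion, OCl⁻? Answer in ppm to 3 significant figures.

(a) Volume: 99,300 US gal × 3.785 L/gal = 375,850 L.
(a) Moles of NaHCO₃: 73,700 g ÷ 84 g/mol = 877.4 mol → 877.4 eq of alkalinity.
(a) As CaCO₃: 877.4 eq × 50 g/eq = 43,870 g.
(a) Rise: 43,870 g / 375,850 L × 1000 = 116.7 mg/L.

(b) [OCl⁻]/[HOCl] = 10^(pH − pKa) = 10^(7.03 − 7.49) = 10^-0.46 = 0.3467.
(b) Fraction as HOCl = 1 / (1 + 0.3467) = 0.7425.
(b) OCl⁻ = (1 − 0.7425) × 2.5 ppm = 0.6437 ppm.

(a) 117 ppm; (b) 0.644 ppm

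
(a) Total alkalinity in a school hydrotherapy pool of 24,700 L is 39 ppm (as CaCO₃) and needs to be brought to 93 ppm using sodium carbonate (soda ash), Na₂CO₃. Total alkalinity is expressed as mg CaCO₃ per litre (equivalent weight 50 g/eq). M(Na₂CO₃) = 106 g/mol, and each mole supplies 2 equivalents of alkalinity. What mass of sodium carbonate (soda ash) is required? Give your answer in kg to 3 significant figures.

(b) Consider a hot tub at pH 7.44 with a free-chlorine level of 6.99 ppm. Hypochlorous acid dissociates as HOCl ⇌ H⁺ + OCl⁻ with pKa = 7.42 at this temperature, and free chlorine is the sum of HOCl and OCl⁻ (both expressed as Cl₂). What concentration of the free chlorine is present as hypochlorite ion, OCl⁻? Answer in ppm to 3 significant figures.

(a) Alkalinity to add: (93 − 39) = 54 mg/L as CaCO₃ × 24,700 L = 1334 g as CaCO₃.
(a) Equivalents: 1334 g ÷ 50 g/eq = 26.68 eq.
(a) Each mole of Na₂CO₃ supplies 2 eq, so 26.68 / 2 = 13.34 mol.
(a) Mass: 13.34 mol × 106 g/mol = 1414 g.

(b) [OCl⁻]/[HOCl] = 10^(pH − pKa) = 10^(7.44 − 7.42) = 10^0.02 = 1.047.
(b) Fraction as HOCl = 1 / (1 + 1.047) = 0.4885.
(b) OCl⁻ = (1 − 0.4885) × 6.99 ppm = 3.575 ppm.

(a) 1.41 kg; (b) 3.58 ppm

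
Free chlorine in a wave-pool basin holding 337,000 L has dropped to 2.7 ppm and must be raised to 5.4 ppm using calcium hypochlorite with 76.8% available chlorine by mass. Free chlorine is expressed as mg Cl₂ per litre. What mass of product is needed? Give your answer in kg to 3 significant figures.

Chlorine deficit: 5.4 − 2.7 = 2.7 ppm = 2.7 mg/L as Cl₂.
Cl₂ equivalent needed: 2.7 mg/L × 337,000 L = 909,900 mg = 909.9 g.
Product at 76.8% available chlorine: 909.9 / 0.768 = 1185 g.

1.18 kg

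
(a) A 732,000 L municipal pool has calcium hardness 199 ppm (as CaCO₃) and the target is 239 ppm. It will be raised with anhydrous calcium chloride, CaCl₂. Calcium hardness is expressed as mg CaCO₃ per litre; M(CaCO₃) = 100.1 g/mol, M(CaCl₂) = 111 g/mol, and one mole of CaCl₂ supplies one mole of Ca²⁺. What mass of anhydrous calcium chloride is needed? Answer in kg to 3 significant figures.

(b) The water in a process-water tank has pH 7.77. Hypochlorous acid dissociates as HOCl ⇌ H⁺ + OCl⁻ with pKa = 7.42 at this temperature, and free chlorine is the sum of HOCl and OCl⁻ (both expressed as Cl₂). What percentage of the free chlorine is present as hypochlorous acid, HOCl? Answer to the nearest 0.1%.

(a) 32.5 kg; (b) 30.9%

(a) Hardness to add: (239 − 199) = 40 mg/L as CaCO₃ × 732,000 L = 29,280 g as CaCO₃.
(a) Moles of Ca²⁺ (1 mol Ca²⁺ ≡ 1 mol CaCO₃): 29,280 / 100.1 g/mol = 292.5 mol.
(a) Mass of CaCl₂: 292.5 × 111 = 32,470 g.

(b) [OCl⁻]/[HOCl] = 10^(pH − pKa) = 10^(7.77 − 7.42) = 10^0.35 = 2.239.
(b) Fraction as HOCl = 1 / (1 + 2.239) = 0.3088.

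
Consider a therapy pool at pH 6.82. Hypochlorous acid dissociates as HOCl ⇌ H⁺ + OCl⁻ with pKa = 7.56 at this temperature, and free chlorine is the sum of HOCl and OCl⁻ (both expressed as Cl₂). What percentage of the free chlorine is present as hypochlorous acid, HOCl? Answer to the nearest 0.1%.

84.6%

[OCl⁻]/[HOCl] = 10^(pH − pKa) = 10^(6.82 − 7.56) = 10^-0.74 = 0.182.
Fraction as HOCl = 1 / (1 + 0.182) = 0.846.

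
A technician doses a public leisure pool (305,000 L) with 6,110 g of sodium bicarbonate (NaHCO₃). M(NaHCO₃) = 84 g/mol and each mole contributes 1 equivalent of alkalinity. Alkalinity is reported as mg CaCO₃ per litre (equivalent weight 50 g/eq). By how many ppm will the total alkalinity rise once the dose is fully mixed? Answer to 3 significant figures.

Moles of NaHCO₃: 6,110 g ÷ 84 g/mol = 72.74 mol → 72.74 eq of alkalinity.
As CaCO₃: 72.74 eq × 50 g/eq = 3637 g.
Rise: 3637 g / 305,000 L × 1000 = 11.92 mg/L.

11.9 ppm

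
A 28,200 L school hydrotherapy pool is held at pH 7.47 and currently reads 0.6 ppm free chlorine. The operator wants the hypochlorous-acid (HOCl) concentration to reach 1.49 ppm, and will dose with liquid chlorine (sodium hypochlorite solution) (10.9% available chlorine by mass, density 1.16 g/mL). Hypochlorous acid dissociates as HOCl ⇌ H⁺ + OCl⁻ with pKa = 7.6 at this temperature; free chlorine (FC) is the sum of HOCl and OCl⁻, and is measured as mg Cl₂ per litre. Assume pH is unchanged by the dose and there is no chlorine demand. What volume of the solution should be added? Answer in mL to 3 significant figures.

445 mL

[OCl⁻]/[HOCl] = 10^(pH − pKa) = 10^(7.47 − 7.6) = 0.7413; fraction as HOCl = 1/(1 + 0.7413) = 0.5743.
Free chlorine required for 1.49 ppm HOCl: 1.49 / 0.5743 = 2.595 ppm.
FC to add: 2.595 − 0.6 = 1.995 mg/L as Cl₂.
Cl₂ equivalent: 1.995 mg/L × 28,200 L = 56.25 g.
Product at 10.9% available Cl: 56.25 / 0.109 = 516 g.
Volume: 516 g ÷ 1.16 g/mL = 444.8 mL.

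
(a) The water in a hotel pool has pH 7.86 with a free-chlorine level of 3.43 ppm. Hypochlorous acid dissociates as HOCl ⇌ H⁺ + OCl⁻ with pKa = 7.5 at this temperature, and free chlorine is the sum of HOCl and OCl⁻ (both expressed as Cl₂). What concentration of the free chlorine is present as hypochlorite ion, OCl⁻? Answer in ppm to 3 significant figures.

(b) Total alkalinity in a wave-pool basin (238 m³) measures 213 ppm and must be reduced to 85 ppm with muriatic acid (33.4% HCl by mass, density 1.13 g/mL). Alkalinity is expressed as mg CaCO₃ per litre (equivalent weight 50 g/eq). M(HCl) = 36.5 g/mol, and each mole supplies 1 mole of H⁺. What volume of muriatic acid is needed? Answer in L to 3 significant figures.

(a) [OCl⁻]/[HOCl] = 10^(pH − pKa) = 10^(7.86 − 7.5) = 10^0.36 = 2.291.
(a) Fraction as HOCl = 1 / (1 + 2.291) = 0.3039.
(a) OCl⁻ = (1 − 0.3039) × 3.43 ppm = 2.388 ppm.

(b) Volume: 238 m³ = 238,000 L.
(b) Alkalinity to neutralize: (213 − 85) = 128 mg/L as CaCO₃ × 238,000 L = 30,460 g as CaCO₃.
(b) Equivalents of H⁺ required: 30,460 ÷ 50 g/eq = 609.3 eq = 609.3 mol HCl.
(b) Mass of HCl: 609.3 × 36.5 = 22,240 g.
(b) Mass of 33.4% solution: 22,240 / 0.334 = 66,580 g.
(b) Volume: 66,580 g ÷ 1.13 g/mL = 58,920 mL.

(a) 2.39 ppm; (b) 58.9 L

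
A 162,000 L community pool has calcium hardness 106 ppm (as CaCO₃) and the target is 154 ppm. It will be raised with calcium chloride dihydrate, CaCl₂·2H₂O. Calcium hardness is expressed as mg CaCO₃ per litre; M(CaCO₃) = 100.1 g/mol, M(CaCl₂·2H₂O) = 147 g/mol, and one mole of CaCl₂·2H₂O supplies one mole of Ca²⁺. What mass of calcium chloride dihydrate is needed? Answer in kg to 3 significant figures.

11.4 kg

Hardness to add: (154 − 106) = 48 mg/L as CaCO₃ × 162,000 L = 7776 g as CaCO₃.
Moles of Ca²⁺ (1 mol Ca²⁺ ≡ 1 mol CaCO₃): 7776 / 100.1 g/mol = 77.68 mol.
Mass of CaCl₂·2H₂O: 77.68 × 147 = 11,420 g.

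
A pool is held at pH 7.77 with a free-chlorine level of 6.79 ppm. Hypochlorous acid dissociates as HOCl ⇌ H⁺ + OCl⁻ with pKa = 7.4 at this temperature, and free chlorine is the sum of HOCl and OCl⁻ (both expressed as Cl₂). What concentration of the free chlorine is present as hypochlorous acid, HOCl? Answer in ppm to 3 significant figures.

2.03 ppm

[OCl⁻]/[HOCl] = 10^(pH − pKa) = 10^(7.77 − 7.4) = 10^0.37 = 2.344.
Fraction as HOCl = 1 / (1 + 2.344) = 0.299.
HOCl = 0.299 × 6.79 ppm = 2.03 ppm.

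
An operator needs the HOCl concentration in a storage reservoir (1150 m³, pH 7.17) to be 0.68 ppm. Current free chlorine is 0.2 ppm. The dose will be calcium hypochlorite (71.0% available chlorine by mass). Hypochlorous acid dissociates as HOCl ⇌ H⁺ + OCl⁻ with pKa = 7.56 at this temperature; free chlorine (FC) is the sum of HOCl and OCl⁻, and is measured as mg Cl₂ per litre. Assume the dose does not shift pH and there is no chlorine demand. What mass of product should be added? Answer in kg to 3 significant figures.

Volume: 1150 m³ = 1,150,000 L.
[OCl⁻]/[HOCl] = 10^(pH − pKa) = 10^(7.17 − 7.56) = 0.4074; fraction as HOCl = 1/(1 + 0.4074) = 0.7105.
Free chlorine required for 0.68 ppm HOCl: 0.68 / 0.7105 = 0.957 ppm.
FC to add: 0.957 − 0.2 = 0.757 mg/L as Cl₂.
Cl₂ equivalent: 0.757 mg/L × 1,150,000 L = 870.6 g.
Product at 71.0% available Cl: 870.6 / 0.71 = 1226 g.

1.23 kg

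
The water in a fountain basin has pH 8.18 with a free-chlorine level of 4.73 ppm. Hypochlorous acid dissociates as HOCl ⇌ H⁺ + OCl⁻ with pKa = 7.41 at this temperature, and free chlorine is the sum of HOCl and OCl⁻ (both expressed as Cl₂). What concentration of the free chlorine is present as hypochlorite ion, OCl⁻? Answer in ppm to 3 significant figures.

[OCl⁻]/[HOCl] = 10^(pH − pKa) = 10^(8.18 − 7.41) = 10^0.77 = 5.888.
Fraction as HOCl = 1 / (1 + 5.888) = 0.1452.
OCl⁻ = (1 − 0.1452) × 4.73 ppm = 4.043 ppm.

4.04 ppm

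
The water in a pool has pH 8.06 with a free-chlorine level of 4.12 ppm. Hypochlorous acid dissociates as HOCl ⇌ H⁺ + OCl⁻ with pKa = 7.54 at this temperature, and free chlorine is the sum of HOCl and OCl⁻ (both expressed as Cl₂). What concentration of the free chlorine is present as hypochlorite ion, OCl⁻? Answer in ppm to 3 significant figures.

3.16 ppm

[OCl⁻]/[HOCl] = 10^(pH − pKa) = 10^(8.06 − 7.54) = 10^0.52 = 3.311.
Fraction as HOCl = 1 / (1 + 3.311) = 0.2319.
OCl⁻ = (1 − 0.2319) × 4.12 ppm = 3.164 ppm.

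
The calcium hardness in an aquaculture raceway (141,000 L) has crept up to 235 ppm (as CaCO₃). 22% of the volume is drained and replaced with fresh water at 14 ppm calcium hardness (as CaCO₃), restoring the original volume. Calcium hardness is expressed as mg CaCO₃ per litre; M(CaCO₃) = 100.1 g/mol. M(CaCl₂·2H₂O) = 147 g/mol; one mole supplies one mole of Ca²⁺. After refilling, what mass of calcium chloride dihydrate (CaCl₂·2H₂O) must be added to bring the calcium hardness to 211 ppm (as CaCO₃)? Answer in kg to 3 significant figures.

5.10 kg

After draining 22% and refilling: 235 × 0.78 + 14 × 0.22 = 186.38 ppm.
Deficit to target: 211 − 186.38 = 24.62 mg/L.
As CaCO₃: 24.62 mg/L × 141,000 L = 3471 g; ÷ 100.1 = 34.68 mol Ca²⁺.
Mass: 34.68 × 147 = 5098 g.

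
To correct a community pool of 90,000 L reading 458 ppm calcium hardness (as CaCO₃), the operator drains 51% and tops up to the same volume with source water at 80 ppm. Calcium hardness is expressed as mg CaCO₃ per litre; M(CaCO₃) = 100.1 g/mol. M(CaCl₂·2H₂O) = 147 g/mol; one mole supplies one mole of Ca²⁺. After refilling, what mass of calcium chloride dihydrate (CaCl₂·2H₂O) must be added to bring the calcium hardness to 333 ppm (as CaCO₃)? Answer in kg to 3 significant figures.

After draining 51% and refilling: 458 × 0.49 + 80 × 0.51 = 265.22 ppm.
Deficit to target: 333 − 265.22 = 67.78 mg/L.
As CaCO₃: 67.78 mg/L × 90,000 L = 6100 g; ÷ 100.1 = 60.94 mol Ca²⁺.
Mass: 60.94 × 147 = 8958 g.

8.96 kg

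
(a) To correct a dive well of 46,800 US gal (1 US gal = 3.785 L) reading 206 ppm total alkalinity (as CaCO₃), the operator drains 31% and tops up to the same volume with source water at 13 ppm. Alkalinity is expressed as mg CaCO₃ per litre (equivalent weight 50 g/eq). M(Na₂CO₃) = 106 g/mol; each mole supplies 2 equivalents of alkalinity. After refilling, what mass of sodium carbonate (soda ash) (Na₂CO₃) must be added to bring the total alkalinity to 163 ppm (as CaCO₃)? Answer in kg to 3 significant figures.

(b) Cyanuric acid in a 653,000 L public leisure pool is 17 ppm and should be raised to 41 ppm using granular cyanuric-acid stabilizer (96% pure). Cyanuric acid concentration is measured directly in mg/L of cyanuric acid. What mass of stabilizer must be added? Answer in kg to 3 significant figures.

(a) Volume: 46,800 US gal × 3.785 L/gal = 177,138 L.
(a) After draining 31% and refilling: 206 × 0.69 + 13 × 0.31 = 146.17 ppm.
(a) Deficit to target: 163 − 146.17 = 16.83 mg/L.
(a) As CaCO₃: 16.83 mg/L × 177,138 L = 2981 g; ÷ 50 g/eq ÷ 2 = 29.81 mol Na₂CO₃.
(a) Mass: 29.81 × 106 = 3160 g.

(b) CYA to add: (41 − 17) = 24 mg/L × 653,000 L = 15,670 g cyanuric acid.
(b) At 96% purity: 15,670 / 0.96 = 16,320 g product.

(a) 3.16 kg; (b) 16.3 kg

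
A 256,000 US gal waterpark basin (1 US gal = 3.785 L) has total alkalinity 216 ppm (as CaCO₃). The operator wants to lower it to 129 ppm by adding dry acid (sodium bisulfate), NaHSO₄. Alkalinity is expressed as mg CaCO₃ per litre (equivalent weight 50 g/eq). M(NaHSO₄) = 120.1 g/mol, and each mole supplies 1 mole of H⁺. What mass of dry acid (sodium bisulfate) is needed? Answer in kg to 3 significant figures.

Volume: 256,000 US gal × 3.785 L/gal = 968,960 L.
Alkalinity to neutralize: (216 − 129) = 87 mg/L as CaCO₃ × 968,960 L = 84,300 g as CaCO₃.
Equivalents of H⁺ required: 84,300 ÷ 50 g/eq = 1686 eq = 1686 mol NaHSO₄.
Mass of NaHSO₄: 1686 × 120.1 = 202,500 g.

202 kg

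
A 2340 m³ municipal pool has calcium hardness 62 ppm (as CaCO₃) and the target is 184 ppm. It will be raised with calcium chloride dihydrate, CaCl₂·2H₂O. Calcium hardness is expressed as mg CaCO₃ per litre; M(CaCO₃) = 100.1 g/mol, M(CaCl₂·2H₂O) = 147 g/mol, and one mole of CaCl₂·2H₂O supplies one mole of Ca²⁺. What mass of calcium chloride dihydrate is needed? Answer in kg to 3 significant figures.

419 kg

Volume: 2340 m³ = 2,340,000 L.
Hardness to add: (184 − 62) = 122 mg/L as CaCO₃ × 2,340,000 L = 285,500 g as CaCO₃.
Moles of Ca²⁺ (1 mol Ca²⁺ ≡ 1 mol CaCO₃): 285,500 / 100.1 g/mol = 2852 mol.
Mass of CaCl₂·2H₂O: 2852 × 147 = 419,200 g.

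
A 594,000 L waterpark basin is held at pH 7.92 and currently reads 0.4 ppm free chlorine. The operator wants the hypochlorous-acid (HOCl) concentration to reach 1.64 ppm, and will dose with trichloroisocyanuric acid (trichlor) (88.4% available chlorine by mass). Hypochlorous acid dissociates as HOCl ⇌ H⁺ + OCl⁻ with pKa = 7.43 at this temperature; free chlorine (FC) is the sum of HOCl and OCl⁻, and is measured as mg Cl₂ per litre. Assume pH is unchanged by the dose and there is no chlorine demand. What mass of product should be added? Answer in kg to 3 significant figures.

[OCl⁻]/[HOCl] = 10^(pH − pKa) = 10^(7.92 − 7.43) = 3.09; fraction as HOCl = 1/(1 + 3.09) = 0.2445.
Free chlorine required for 1.64 ppm HOCl: 1.64 / 0.2445 = 6.708 ppm.
FC to add: 6.708 − 0.4 = 6.308 mg/L as Cl₂.
Cl₂ equivalent: 6.308 mg/L × 594,000 L = 3747 g.
Product at 88.4% available Cl: 3747 / 0.884 = 4239 g.

4.24 kg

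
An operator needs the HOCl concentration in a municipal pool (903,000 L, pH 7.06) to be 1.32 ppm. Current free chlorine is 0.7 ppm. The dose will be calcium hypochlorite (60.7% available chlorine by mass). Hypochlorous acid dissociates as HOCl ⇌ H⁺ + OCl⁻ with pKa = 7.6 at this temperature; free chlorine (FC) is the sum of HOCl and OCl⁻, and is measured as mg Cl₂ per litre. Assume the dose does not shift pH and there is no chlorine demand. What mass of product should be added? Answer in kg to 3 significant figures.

1.49 kg

[OCl⁻]/[HOCl] = 10^(pH − pKa) = 10^(7.06 − 7.6) = 0.2884; fraction as HOCl = 1/(1 + 0.2884) = 0.7762.
Free chlorine required for 1.32 ppm HOCl: 1.32 / 0.7762 = 1.701 ppm.
FC to add: 1.701 − 0.7 = 1.001 mg/L as Cl₂.
Cl₂ equivalent: 1.001 mg/L × 903,000 L = 903.6 g.
Product at 60.7% available Cl: 903.6 / 0.607 = 1489 g.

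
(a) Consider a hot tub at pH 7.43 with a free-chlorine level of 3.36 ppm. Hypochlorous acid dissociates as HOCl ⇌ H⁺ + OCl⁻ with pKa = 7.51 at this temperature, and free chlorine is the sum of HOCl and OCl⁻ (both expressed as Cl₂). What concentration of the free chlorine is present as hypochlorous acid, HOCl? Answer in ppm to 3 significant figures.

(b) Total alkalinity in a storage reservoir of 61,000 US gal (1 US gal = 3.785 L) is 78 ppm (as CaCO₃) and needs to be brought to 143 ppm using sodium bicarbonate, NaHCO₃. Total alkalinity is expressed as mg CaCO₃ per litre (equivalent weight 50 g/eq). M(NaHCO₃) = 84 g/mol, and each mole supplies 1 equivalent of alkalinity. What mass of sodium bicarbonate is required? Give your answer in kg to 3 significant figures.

(a) [OCl⁻]/[HOCl] = 10^(pH − pKa) = 10^(7.43 − 7.51) = 10^-0.08 = 0.8318.
(a) Fraction as HOCl = 1 / (1 + 0.8318) = 0.5459.
(a) HOCl = 0.5459 × 3.36 ppm = 1.834 ppm.

(b) Volume: 61,000 US gal × 3.785 L/gal = 230,885 L.
(b) Alkalinity to add: (143 − 78) = 65 mg/L as CaCO₃ × 230,885 L = 15,010 g as CaCO₃.
(b) Equivalents: 15,010 g ÷ 50 g/eq = 300.2 eq.
(b) NaHCO₃ supplies 1 eq per mole → 300.2 mol.
(b) Mass: 300.2 mol × 84 g/mol = 25,210 g.

(a) 1.83 ppm; (b) 25.2 kg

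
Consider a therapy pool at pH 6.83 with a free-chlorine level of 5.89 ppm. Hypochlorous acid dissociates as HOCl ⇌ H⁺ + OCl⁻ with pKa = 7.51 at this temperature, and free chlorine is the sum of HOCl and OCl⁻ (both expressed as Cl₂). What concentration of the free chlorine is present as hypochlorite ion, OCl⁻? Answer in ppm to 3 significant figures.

1.02 ppm

[OCl⁻]/[HOCl] = 10^(pH − pKa) = 10^(6.83 − 7.51) = 10^-0.68 = 0.2089.
Fraction as HOCl = 1 / (1 + 0.2089) = 0.8272.
OCl⁻ = (1 − 0.8272) × 5.89 ppm = 1.018 ppm.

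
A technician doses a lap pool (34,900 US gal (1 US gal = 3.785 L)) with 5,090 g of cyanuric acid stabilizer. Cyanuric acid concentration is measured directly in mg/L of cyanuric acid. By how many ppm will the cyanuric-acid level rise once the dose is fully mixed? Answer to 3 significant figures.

38.5 ppm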